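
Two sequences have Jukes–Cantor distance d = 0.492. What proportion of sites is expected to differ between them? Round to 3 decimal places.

0.361

p = (3/4)(1 − e^(−4d/3)) = 0.75 × (1 − e^(-0.656)) = 0.75 × (1 − 0.518923) = 0.360808.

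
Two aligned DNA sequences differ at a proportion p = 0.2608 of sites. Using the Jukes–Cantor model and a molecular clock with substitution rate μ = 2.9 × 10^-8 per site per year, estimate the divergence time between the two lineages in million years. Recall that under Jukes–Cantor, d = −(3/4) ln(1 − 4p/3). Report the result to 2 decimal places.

d = −(3/4) ln(1 − 4p/3) = −0.75 ln(1 − 0.347733) = −0.75 ln(0.652267)
  = −0.75 × (-0.427301) = 0.320476 substitutions/site.
Under a molecular clock d = 2μt, so t = d/(2μ) = 0.320476 / (2 × 2.9 × 10^-8) = 5.53 million years.

5.53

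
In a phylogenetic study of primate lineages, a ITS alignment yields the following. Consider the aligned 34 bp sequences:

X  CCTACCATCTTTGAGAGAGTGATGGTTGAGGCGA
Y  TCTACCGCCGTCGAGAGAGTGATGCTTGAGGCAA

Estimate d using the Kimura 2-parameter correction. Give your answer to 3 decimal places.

0.249

Of 34 sites, 5 differences are transitions and 2 are transversions, so P = 5/34 ≈ 0.147059 and Q = 2/34 ≈ 0.058824.
Under the Kimura two-parameter model, d = −½ ln(1 − 2P − Q) − ¼ ln(1 − 2Q).
1 − 2P − Q = 0.647058, giving −½ ln(0.647058) = 0.217660.
1 − 2Q = 0.882352, giving −¼ ln(0.882352) = 0.031291.
d = 0.217660 + 0.031291 = 0.248951.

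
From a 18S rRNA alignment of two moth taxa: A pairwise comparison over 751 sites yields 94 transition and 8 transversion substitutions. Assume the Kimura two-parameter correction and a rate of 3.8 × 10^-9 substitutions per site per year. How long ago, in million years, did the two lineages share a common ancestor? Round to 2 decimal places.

20.61

P = 94/751 ≈ 0.125166 and Q = 8/751 ≈ 0.010652.
Under the Kimura two-parameter model, d = −½ ln(1 − 2P − Q) − ¼ ln(1 − 2Q).
1 − 2P − Q = 0.739016, giving −½ ln(0.739016) = 0.151218.
1 − 2Q = 0.978696, giving −¼ ln(0.978696) = 0.005384.
d = 0.151218 + 0.005384 = 0.156602.
Under a molecular clock d = 2μt, so t = d/(2μ) = 0.156602 / (2 × 3.8 × 10^-9) = 20.61 million years.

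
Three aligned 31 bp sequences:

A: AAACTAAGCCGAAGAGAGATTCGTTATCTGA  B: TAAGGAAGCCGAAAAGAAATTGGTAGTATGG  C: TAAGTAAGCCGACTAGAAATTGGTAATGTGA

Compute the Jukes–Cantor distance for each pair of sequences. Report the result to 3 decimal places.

A–B: 10/31 sites differ → p ≈ 0.322581, d = −0.75 ln(1 − 0.430108) = 0.421731 ≈ 0.422.
A–C: 8/31 sites differ → p ≈ 0.258065, d = −0.75 ln(1 − 0.344087) = 0.316295 ≈ 0.316.
B–C: 6/31 sites differ → p ≈ 0.193548, d = −0.75 ln(1 − 0.258064) = 0.223869 ≈ 0.224.

d(A,B) = 0.422, d(A,C) = 0.316, d(B,C) = 0.224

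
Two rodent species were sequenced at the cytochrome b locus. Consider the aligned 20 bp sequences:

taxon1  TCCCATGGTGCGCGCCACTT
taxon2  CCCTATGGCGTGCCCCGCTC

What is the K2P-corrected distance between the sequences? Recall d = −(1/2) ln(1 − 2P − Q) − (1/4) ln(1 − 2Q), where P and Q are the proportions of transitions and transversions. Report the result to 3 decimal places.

Of 20 sites, 6 differences are transitions and 1 are transversions, so P = 6/20 = 0.3 and Q = 1/20 = 0.05.
Under the Kimura two-parameter model, d = −½ ln(1 − 2P − Q) − ¼ ln(1 − 2Q).
1 − 2P − Q = 0.35, giving −½ ln(0.35) = 0.524911.
1 − 2Q = 0.9, giving −¼ ln(0.9) = 0.026340.
d = 0.524911 + 0.026340 = 0.551251.

0.551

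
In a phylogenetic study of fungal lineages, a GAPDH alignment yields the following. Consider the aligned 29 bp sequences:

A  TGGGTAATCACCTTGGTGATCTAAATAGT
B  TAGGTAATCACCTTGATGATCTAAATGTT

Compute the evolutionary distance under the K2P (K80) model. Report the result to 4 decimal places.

0.1560

Of 29 sites, 3 differences are transitions and 1 are transversions, so P = 3/29 ≈ 0.103448 and Q = 1/29 ≈ 0.034483.
Under the Kimura two-parameter model, d = −½ ln(1 − 2P − Q) − ¼ ln(1 − 2Q).
1 − 2P − Q = 0.758621, giving −½ ln(0.758621) = 0.138126.
1 − 2Q = 0.931034, giving −¼ ln(0.931034) = 0.017865.
d = 0.138126 + 0.017865 = 0.155991.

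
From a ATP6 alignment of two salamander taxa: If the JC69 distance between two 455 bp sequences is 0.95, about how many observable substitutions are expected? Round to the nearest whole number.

245

Invert JC69: p = (3/4)(1 − e^(−4d/3)) = 0.75 × (1 − e^(-1.266667)) = 0.75 × (1 − 0.281769) = 0.538673.
Expected differing sites = pL ≈ 0.538673 × 455 = 245.096215 ≈ 245.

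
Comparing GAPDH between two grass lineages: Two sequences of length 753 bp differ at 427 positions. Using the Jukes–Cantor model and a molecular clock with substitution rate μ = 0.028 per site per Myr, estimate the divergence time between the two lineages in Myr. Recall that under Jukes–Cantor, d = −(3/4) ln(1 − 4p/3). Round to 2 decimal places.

p = 427/753 ≈ 0.567065.
d = −(3/4) ln(1 − 4p/3) = −0.75 ln(1 − 0.756087) = −0.75 ln(0.243913)
  = −0.75 × (-1.410944) = 1.058208 substitutions/site.
Under a molecular clock d = 2μt, so t = d/(2μ) = 1.058208 / (2 × 0.028) = 18.90 Myr.

18.90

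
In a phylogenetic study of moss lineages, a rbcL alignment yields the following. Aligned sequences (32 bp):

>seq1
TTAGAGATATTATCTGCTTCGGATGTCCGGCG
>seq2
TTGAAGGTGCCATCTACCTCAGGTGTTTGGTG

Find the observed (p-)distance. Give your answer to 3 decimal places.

The sequences differ at 13 of 32 positions.
p = 13/32 = 0.40625 ≈ 0.406 (to 3 d.p.).

0.406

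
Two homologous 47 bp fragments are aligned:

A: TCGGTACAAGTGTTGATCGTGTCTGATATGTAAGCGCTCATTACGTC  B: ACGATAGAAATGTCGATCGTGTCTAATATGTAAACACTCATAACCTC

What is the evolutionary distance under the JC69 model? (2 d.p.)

The sequences differ at 10 of 47 sites (1, 4, 7, 10, 14, 25, 34, 36, 42, 45), so p = 10/47 ≈ 0.212766.
d = −(3/4) ln(1 − 4p/3) = −0.75 ln(1 − 0.283688) = −0.75 ln(0.716312)
  = −0.75 × (-0.333639) = 0.250229 substitutions/site.

0.25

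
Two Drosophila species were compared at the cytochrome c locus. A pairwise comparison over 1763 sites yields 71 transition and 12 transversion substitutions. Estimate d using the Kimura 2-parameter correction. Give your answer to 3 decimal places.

0.049

P = 71/1763 ≈ 0.040272 and Q = 12/1763 ≈ 0.006807.
Under the Kimura two-parameter model, d = −½ ln(1 − 2P − Q) − ¼ ln(1 − 2Q).
1 − 2P − Q = 0.912649, giving −½ ln(0.912649) = 0.045702.
1 − 2Q = 0.986386, giving −¼ ln(0.986386) = 0.003427.
d = 0.045702 + 0.003427 = 0.049129.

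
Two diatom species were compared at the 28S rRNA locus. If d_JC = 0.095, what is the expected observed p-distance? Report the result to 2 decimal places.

0.09

p = (3/4)(1 − e^(−4d/3)) = 0.75 × (1 − e^(-0.126667)) = 0.75 × (1 − 0.881027) = 0.089230.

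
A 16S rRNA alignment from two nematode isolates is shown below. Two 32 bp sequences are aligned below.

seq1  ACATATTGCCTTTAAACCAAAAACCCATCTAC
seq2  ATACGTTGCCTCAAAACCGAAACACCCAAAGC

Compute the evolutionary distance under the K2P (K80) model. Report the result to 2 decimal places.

Of 32 sites, 6 differences are transitions and 7 are transversions, so P = 6/32 = 0.1875 and Q = 7/32 = 0.21875.
Under the Kimura two-parameter model, d = −½ ln(1 − 2P − Q) − ¼ ln(1 − 2Q).
1 − 2P − Q = 0.40625, giving −½ ln(0.40625) = 0.450393.
1 − 2Q = 0.5625, giving −¼ ln(0.5625) = 0.143841.
d = 0.450393 + 0.143841 = 0.594234.

0.59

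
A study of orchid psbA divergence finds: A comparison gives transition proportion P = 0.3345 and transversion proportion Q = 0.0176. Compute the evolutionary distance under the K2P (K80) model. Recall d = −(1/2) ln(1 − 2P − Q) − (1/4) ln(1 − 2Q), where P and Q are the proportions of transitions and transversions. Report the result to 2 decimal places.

Under the Kimura two-parameter model, d = −½ ln(1 − 2P − Q) − ¼ ln(1 − 2Q).
1 − 2P − Q = 0.3134, giving −½ ln(0.3134) = 0.580137.
1 − 2Q = 0.9648, giving −¼ ln(0.9648) = 0.008959.
d = 0.580137 + 0.008959 = 0.589096.

0.59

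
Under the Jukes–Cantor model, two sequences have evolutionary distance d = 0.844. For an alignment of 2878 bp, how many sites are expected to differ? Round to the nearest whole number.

1458

Invert JC69: p = (3/4)(1 − e^(−4d/3)) = 0.75 × (1 − e^(-1.125333)) = 0.75 × (1 − 0.324544) = 0.506592.
Expected differing sites = pL ≈ 0.506592 × 2878 = 1457.971776 ≈ 1458.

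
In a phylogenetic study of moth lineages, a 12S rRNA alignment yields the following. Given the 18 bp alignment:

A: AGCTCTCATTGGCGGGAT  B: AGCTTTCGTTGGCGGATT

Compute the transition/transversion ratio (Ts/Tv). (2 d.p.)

3.00

Transitions are A↔G and C↔T; transversions are all other mismatches.
Transitions: 3. Transversions: 1.
R = 3/1 = 3.00.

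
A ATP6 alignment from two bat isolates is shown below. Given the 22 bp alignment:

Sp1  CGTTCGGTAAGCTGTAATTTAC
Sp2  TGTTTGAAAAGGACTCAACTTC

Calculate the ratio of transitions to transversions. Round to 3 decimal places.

Transitions are A↔G and C↔T; transversions are all other mismatches.
Transitions: 4. Transversions: 7.
R = 4/7 = 0.571428… ≈ 0.571 (to 3 d.p.).

0.571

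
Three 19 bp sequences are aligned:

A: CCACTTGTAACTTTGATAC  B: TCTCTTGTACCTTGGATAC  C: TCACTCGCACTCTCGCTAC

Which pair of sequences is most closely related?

A–B: 4/19 differ, p = 0.211, d = 0.247.
A–C: 8/19 differ, p = 0.421, d = 0.618.
B–C: 7/19 differ, p = 0.368, d = 0.507.
The smallest distance is between A and B.

A and B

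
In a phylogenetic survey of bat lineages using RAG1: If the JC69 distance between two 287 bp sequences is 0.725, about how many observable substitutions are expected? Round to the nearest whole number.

Invert JC69: p = (3/4)(1 − e^(−4d/3)) = 0.75 × (1 − e^(-0.966667)) = 0.75 × (1 − 0.380349) = 0.464738.
Expected differing sites = pL ≈ 0.464738 × 287 = 133.379806 ≈ 133.

133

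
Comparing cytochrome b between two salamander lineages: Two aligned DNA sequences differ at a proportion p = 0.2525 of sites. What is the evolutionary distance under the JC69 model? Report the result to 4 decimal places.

0.3079

d = −(3/4) ln(1 − 4p/3) = −0.75 ln(1 − 0.336667) = −0.75 ln(0.663333)
  = −0.75 × (-0.410478) = 0.307859 substitutions/site.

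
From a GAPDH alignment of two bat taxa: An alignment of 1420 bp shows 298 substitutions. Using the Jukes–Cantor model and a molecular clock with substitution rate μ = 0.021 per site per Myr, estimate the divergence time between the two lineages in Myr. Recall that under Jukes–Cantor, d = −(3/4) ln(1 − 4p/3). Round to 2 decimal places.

5.86

p = 298/1420 ≈ 0.209859.
d = −(3/4) ln(1 − 4p/3) = −0.75 ln(1 − 0.279812) = −0.75 ln(0.720188)
  = −0.75 × (-0.328243) = 0.246182 substitutions/site.
Under a molecular clock d = 2μt, so t = d/(2μ) = 0.246182 / (2 × 0.021) = 5.86 Myr.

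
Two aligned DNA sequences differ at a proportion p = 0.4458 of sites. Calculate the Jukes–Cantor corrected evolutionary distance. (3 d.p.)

0.677

d = −(3/4) ln(1 − 4p/3) = −0.75 ln(1 − 0.5944) = −0.75 ln(0.4056)
  = −0.75 × (-0.902388) = 0.676791 substitutions/site.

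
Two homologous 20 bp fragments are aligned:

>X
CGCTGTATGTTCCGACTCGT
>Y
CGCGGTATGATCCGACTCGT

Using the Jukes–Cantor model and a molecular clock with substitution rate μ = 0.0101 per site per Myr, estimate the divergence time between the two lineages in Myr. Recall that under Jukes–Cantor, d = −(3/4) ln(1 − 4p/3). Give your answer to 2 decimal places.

5.31

The sequences differ at 2 of 20 sites (4, 10), so p = 2/20 = 0.1.
d = −(3/4) ln(1 − 4p/3) = −0.75 ln(1 − 0.133333) = −0.75 ln(0.866667)
  = −0.75 × (-0.143100) = 0.107325 substitutions/site.
Under a molecular clock d = 2μt, so t = d/(2μ) = 0.107325 / (2 × 0.0101) = 5.31 Myr.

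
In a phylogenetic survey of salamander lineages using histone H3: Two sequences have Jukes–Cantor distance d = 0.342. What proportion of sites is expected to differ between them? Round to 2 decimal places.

0.27

p = (3/4)(1 − e^(−4d/3)) = 0.75 × (1 − e^(-0.456)) = 0.75 × (1 − 0.633814) = 0.274640.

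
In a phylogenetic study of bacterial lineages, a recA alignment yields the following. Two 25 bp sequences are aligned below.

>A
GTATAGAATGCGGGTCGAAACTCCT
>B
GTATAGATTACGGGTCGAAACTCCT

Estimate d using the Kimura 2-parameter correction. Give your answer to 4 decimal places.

Of 25 sites, 1 differences are transitions and 1 are transversions, so P = 1/25 = 0.04 and Q = 1/25 = 0.04.
Under the Kimura two-parameter model, d = −½ ln(1 − 2P − Q) − ¼ ln(1 − 2Q).
1 − 2P − Q = 0.88, giving −½ ln(0.88) = 0.063917.
1 − 2Q = 0.92, giving −¼ ln(0.92) = 0.020845.
d = 0.063917 + 0.020845 = 0.084762.

0.0848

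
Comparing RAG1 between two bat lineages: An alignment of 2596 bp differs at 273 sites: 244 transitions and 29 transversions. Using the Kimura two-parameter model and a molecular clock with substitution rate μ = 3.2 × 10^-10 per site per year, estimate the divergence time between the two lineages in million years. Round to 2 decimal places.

P = 244/2596 ≈ 0.093991 and Q = 29/2596 ≈ 0.011171.
Under the Kimura two-parameter model, d = −½ ln(1 − 2P − Q) − ¼ ln(1 − 2Q).
1 − 2P − Q = 0.800847, giving −½ ln(0.800847) = 0.111043.
1 − 2Q = 0.977658, giving −¼ ln(0.977658) = 0.005649.
d = 0.111043 + 0.005649 = 0.116692.
Under a molecular clock d = 2μt, so t = d/(2μ) = 0.116692 / (2 × 3.2 × 10^-10) = 182.33 million years.

182.33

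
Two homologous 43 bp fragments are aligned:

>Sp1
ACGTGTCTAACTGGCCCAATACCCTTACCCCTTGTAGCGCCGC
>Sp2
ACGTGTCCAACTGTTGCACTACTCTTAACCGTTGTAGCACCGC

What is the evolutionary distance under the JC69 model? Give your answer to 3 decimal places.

0.245

The sequences differ at 9 of 43 sites (8, 14, 15, 16, 19, 23, 28, 31, 39), so p = 9/43 ≈ 0.209302.
d = −(3/4) ln(1 − 4p/3) = −0.75 ln(1 − 0.279069) = −0.75 ln(0.720931)
  = −0.75 × (-0.327212) = 0.245409 substitutions/site.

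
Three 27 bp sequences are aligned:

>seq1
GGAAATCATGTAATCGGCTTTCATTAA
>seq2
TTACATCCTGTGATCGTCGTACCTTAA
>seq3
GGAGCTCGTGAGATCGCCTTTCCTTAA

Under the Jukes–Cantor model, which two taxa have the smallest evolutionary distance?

seq1 and seq3

seq1–seq2: 9/27 differ, p = 0.333, d = 0.441.
seq1–seq3: 7/27 differ, p = 0.259, d = 0.318.
seq2–seq3: 9/27 differ, p = 0.333, d = 0.441.
The smallest distance is between seq1 and seq3.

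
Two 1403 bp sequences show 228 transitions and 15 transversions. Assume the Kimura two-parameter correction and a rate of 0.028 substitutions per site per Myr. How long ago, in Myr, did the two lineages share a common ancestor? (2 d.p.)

3.75

P = 228/1403 ≈ 0.162509 and Q = 15/1403 ≈ 0.010691.
Under the Kimura two-parameter model, d = −½ ln(1 − 2P − Q) − ¼ ln(1 − 2Q).
1 − 2P − Q = 0.664291, giving −½ ln(0.664291) = 0.204517.
1 − 2Q = 0.978618, giving −¼ ln(0.978618) = 0.005403.
d = 0.204517 + 0.005403 = 0.209920.
Under a molecular clock d = 2μt, so t = d/(2μ) = 0.209920 / (2 × 0.028) = 3.75 Myr.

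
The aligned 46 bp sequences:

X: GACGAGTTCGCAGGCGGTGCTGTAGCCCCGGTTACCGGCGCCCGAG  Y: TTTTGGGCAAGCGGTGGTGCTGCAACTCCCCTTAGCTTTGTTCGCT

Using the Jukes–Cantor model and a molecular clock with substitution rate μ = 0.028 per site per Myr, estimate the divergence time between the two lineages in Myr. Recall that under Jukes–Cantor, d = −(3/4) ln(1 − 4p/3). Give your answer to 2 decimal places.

17.27

The sequences differ at 25 of 46 sites, so p = 25/46 ≈ 0.543478.
d = −(3/4) ln(1 − 4p/3) = −0.75 ln(1 − 0.724637) = −0.75 ln(0.275363)
  = −0.75 × (-1.289665) = 0.967249 substitutions/site.
Under a molecular clock d = 2μt, so t = d/(2μ) = 0.967249 / (2 × 0.028) = 17.27 Myr.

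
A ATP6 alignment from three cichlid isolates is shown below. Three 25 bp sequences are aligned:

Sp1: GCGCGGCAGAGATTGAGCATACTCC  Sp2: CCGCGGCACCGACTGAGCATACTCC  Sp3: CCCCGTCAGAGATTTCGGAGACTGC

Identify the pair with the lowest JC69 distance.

Sp1 and Sp2

Sp1–Sp2: 4/25 differ, p = 0.160, d = 0.180.
Sp1–Sp3: 8/25 differ, p = 0.320, d = 0.417.
Sp2–Sp3: 10/25 differ, p = 0.400, d = 0.572.
The smallest distance is between Sp1 and Sp2.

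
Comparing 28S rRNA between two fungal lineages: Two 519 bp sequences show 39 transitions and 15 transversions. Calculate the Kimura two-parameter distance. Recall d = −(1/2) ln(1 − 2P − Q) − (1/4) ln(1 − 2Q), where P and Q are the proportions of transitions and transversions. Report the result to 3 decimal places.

P = 39/519 ≈ 0.075145 and Q = 15/519 ≈ 0.028902.
Under the Kimura two-parameter model, d = −½ ln(1 − 2P − Q) − ¼ ln(1 − 2Q).
1 − 2P − Q = 0.820808, giving −½ ln(0.820808) = 0.098733.
1 − 2Q = 0.942196, giving −¼ ln(0.942196) = 0.014885.
d = 0.098733 + 0.014885 = 0.113618.

0.114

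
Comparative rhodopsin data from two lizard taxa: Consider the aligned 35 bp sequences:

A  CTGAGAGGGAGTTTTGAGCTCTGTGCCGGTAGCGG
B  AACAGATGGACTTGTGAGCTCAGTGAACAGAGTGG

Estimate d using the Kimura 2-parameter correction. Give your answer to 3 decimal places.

0.527

Of 35 sites, 2 differences are transitions and 11 are transversions, so P = 2/35 ≈ 0.057143 and Q = 11/35 ≈ 0.314286.
Under the Kimura two-parameter model, d = −½ ln(1 − 2P − Q) − ¼ ln(1 − 2Q).
1 − 2P − Q = 0.571428, giving −½ ln(0.571428) = 0.279808.
1 − 2Q = 0.371428, giving −¼ ln(0.371428) = 0.247600.
d = 0.279808 + 0.247600 = 0.527408.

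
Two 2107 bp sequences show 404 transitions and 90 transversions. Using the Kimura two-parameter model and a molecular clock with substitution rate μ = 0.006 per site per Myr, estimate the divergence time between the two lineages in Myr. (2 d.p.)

25.01

P = 404/2107 ≈ 0.191742 and Q = 90/2107 ≈ 0.042715.
Under the Kimura two-parameter model, d = −½ ln(1 − 2P − Q) − ¼ ln(1 − 2Q).
1 − 2P − Q = 0.573801, giving −½ ln(0.573801) = 0.277736.
1 − 2Q = 0.91457, giving −¼ ln(0.91457) = 0.022325.
d = 0.277736 + 0.022325 = 0.300061.
Under a molecular clock d = 2μt, so t = d/(2μ) = 0.300061 / (2 × 0.006) = 25.01 Myr.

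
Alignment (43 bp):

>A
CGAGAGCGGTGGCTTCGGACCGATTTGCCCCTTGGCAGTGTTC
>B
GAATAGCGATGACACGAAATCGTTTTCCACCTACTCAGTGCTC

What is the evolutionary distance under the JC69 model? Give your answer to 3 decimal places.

The sequences differ at 18 of 43 sites, so p = 18/43 ≈ 0.418605.
d = −(3/4) ln(1 − 4p/3) = −0.75 ln(1 − 0.55814) = −0.75 ln(0.44186)
  = −0.75 × (-0.816762) = 0.612572 substitutions/site.

0.613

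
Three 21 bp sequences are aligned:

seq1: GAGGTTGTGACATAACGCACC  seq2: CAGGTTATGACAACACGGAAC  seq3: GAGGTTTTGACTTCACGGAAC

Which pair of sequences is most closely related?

seq1–seq2: 6/21 differ, p = 0.286, d = 0.360.
seq1–seq3: 5/21 differ, p = 0.238, d = 0.286.
seq2–seq3: 4/21 differ, p = 0.190, d = 0.220.
The smallest distance is between seq2 and seq3.

seq2 and seq3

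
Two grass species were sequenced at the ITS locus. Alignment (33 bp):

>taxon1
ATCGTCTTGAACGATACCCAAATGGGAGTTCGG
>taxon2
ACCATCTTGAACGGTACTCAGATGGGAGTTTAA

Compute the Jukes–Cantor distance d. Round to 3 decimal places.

The sequences differ at 8 of 33 sites (2, 4, 14, 18, 21, 31, 32, 33), so p = 8/33 ≈ 0.242424.
d = −(3/4) ln(1 − 4p/3) = −0.75 ln(1 − 0.323232) = −0.75 ln(0.676768)
  = −0.75 × (-0.390427) = 0.292820 substitutions/site.

0.293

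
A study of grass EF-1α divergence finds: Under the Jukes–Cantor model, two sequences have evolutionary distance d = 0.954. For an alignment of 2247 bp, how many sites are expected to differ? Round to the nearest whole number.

Invert JC69: p = (3/4)(1 − e^(−4d/3)) = 0.75 × (1 − e^(-1.272)) = 0.75 × (1 − 0.280271) = 0.539797.
Expected differing sites = pL ≈ 0.539797 × 2247 = 1212.923859 ≈ 1213.

1213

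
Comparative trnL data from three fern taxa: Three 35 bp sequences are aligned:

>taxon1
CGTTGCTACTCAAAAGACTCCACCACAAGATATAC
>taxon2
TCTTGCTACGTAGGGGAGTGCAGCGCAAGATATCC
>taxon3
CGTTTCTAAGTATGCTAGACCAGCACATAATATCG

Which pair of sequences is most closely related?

taxon1 and taxon2

taxon1–taxon2: 12/35 differ, p = 0.343, d = 0.458.
taxon1–taxon3: 15/35 differ, p = 0.429, d = 0.635.
taxon2–taxon3: 13/35 differ, p = 0.371, d = 0.513.
The smallest distance is between taxon1 and taxon2.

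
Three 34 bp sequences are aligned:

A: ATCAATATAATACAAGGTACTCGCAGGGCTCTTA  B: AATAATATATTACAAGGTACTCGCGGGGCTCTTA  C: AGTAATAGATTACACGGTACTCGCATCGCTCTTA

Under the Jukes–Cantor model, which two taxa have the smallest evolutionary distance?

A–B: 4/34 differ, p = 0.118, d = 0.128.
A–C: 7/34 differ, p = 0.206, d = 0.241.
B–C: 6/34 differ, p = 0.176, d = 0.201.
The smallest distance is between A and B.

A and B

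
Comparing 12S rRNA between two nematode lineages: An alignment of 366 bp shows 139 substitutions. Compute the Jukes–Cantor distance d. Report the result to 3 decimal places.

0.529

p = 139/366 ≈ 0.379781.
d = −(3/4) ln(1 − 4p/3) = −0.75 ln(1 − 0.506375) = −0.75 ln(0.493625)
  = −0.75 × (-0.705979) = 0.529484 substitutions/site.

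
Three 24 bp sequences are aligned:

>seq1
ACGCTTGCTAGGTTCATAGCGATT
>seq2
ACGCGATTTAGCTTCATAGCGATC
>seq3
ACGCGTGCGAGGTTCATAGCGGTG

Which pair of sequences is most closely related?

seq1–seq2: 6/24 differ, p = 0.250, d = 0.304.
seq1–seq3: 4/24 differ, p = 0.167, d = 0.188.
seq2–seq3: 7/24 differ, p = 0.292, d = 0.369.
The smallest distance is between seq1 and seq3.

seq1 and seq3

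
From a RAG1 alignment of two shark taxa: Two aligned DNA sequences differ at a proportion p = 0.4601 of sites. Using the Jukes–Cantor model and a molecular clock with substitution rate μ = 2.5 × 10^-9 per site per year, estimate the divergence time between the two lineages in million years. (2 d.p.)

142.58

d = −(3/4) ln(1 − 4p/3) = −0.75 ln(1 − 0.613467) = −0.75 ln(0.386533)
  = −0.75 × (-0.950538) = 0.712904 substitutions/site.
Under a molecular clock d = 2μt, so t = d/(2μ) = 0.712904 / (2 × 2.5 × 10^-9) = 142.58 million years.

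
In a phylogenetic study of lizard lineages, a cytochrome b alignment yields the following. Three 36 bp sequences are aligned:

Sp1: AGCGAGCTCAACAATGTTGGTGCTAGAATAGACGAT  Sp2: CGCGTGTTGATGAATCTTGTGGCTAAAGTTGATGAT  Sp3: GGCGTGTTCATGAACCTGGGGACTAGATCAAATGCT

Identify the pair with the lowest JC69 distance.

Sp1–Sp2: 13/36 differ, p = 0.361, d = 0.493.
Sp1–Sp3: 15/36 differ, p = 0.417, d = 0.608.
Sp2–Sp3: 12/36 differ, p = 0.333, d = 0.441.
The smallest distance is between Sp2 and Sp3.

Sp2 and Sp3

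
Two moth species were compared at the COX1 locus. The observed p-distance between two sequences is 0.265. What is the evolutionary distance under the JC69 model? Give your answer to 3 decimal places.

0.327

d = −(3/4) ln(1 − 4p/3) = −0.75 ln(1 − 0.353333) = −0.75 ln(0.646667)
  = −0.75 × (-0.435924) = 0.326943 substitutions/site.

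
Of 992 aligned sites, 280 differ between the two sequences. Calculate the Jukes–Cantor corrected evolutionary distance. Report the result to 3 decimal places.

p = 280/992 ≈ 0.282258.
d = −(3/4) ln(1 − 4p/3) = −0.75 ln(1 − 0.376344) = −0.75 ln(0.623656)
  = −0.75 × (-0.472156) = 0.354117 substitutions/site.

0.354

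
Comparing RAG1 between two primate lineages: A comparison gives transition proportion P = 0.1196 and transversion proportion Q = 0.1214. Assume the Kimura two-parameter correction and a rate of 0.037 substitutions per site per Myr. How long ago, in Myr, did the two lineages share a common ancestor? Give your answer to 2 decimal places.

Under the Kimura two-parameter model, d = −½ ln(1 − 2P − Q) − ¼ ln(1 − 2Q).
1 − 2P − Q = 0.6394, giving −½ ln(0.6394) = 0.223613.
1 − 2Q = 0.7572, giving −¼ ln(0.7572) = 0.069532.
d = 0.223613 + 0.069532 = 0.293145.
Under a molecular clock d = 2μt, so t = d/(2μ) = 0.293145 / (2 × 0.037) = 3.96 Myr.

3.96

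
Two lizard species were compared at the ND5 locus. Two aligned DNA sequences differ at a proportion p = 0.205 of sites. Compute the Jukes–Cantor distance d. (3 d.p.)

d = −(3/4) ln(1 − 4p/3) = −0.75 ln(1 − 0.273333) = −0.75 ln(0.726667)
  = −0.75 × (-0.319287) = 0.239465 substitutions/site.

0.239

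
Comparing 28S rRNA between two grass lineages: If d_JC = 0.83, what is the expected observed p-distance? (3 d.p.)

p = (3/4)(1 − e^(−4d/3)) = 0.75 × (1 − e^(-1.106667)) = 0.75 × (1 − 0.330659) = 0.502006.

0.502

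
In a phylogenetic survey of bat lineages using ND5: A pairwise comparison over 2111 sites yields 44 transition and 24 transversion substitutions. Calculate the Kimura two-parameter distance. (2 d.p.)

P = 44/2111 ≈ 0.020843 and Q = 24/2111 ≈ 0.011369.
Under the Kimura two-parameter model, d = −½ ln(1 − 2P − Q) − ¼ ln(1 − 2Q).
1 − 2P − Q = 0.946945, giving −½ ln(0.946945) = 0.027257.
1 − 2Q = 0.977262, giving −¼ ln(0.977262) = 0.005750.
d = 0.027257 + 0.005750 = 0.033007.

0.03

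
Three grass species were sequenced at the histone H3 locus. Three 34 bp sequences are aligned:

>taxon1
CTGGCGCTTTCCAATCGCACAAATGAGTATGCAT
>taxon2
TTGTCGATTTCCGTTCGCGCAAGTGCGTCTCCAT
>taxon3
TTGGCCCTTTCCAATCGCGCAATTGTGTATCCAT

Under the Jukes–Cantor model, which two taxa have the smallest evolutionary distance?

taxon1–taxon2: 10/34 differ, p = 0.294, d = 0.373.
taxon1–taxon3: 6/34 differ, p = 0.176, d = 0.201.
taxon2–taxon3: 8/34 differ, p = 0.235, d = 0.282.
The smallest distance is between taxon1 and taxon3.

taxon1 and taxon3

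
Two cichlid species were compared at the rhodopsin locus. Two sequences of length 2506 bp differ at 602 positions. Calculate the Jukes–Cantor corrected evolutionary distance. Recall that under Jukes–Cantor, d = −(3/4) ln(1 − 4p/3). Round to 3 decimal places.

p = 602/2506 ≈ 0.240223.
d = −(3/4) ln(1 − 4p/3) = −0.75 ln(1 − 0.320297) = −0.75 ln(0.679703)
  = −0.75 × (-0.386099) = 0.289574 substitutions/site.

0.290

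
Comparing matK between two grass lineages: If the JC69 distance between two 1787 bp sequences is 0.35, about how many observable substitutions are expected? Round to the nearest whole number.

500

Invert JC69: p = (3/4)(1 − e^(−4d/3)) = 0.75 × (1 − e^(-0.466667)) = 0.75 × (1 − 0.627089) = 0.279683.
Expected differing sites = pL ≈ 0.279683 × 1787 = 499.793521 ≈ 500.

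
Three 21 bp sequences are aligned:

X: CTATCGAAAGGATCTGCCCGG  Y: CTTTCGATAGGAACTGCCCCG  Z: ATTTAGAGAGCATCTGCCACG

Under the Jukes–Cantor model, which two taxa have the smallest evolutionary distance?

X–Y: 4/21 differ, p = 0.190, d = 0.220.
X–Z: 7/21 differ, p = 0.333, d = 0.441.
Y–Z: 6/21 differ, p = 0.286, d = 0.360.
The smallest distance is between X and Y.

X and Y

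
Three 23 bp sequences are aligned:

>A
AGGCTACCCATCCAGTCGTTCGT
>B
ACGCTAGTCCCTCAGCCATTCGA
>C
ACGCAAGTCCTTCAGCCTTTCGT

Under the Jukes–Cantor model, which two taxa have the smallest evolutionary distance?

B and C

A–B: 9/23 differ, p = 0.391, d = 0.553.
A–C: 8/23 differ, p = 0.348, d = 0.467.
B–C: 4/23 differ, p = 0.174, d = 0.198.
The smallest distance is between B and C.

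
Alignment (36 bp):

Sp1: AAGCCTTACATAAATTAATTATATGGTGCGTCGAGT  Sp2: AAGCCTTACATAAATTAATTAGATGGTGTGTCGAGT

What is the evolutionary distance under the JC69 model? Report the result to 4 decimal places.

0.0577

The sequences differ at 2 of 36 sites (22, 29), so p = 2/36 ≈ 0.055556.
d = −(3/4) ln(1 − 4p/3) = −0.75 ln(1 − 0.074075) = −0.75 ln(0.925925)
  = −0.75 × (-0.076962) = 0.057722 substitutions/site.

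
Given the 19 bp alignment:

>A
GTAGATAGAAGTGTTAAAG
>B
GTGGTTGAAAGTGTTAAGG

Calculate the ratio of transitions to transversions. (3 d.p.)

Transitions are A↔G and C↔T; transversions are all other mismatches.
Transitions: 4. Transversions: 1.
R = 4/1 = 4.000.

4.000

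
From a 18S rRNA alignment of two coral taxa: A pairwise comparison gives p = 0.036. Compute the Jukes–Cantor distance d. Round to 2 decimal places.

d = −(3/4) ln(1 − 4p/3) = −0.75 ln(1 − 0.048) = −0.75 ln(0.952)
  = −0.75 × (-0.049190) = 0.036893 substitutions/site.

0.04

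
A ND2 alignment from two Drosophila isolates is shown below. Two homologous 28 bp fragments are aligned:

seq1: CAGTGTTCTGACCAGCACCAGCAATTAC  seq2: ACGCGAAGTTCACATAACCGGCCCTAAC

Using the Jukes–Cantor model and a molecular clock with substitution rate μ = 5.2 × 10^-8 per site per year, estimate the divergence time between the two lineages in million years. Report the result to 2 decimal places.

9.03

The sequences differ at 15 of 28 sites, so p = 15/28 ≈ 0.535714.
d = −(3/4) ln(1 − 4p/3) = −0.75 ln(1 − 0.714285) = −0.75 ln(0.285715)
  = −0.75 × (-1.252760) = 0.939570 substitutions/site.
Under a molecular clock d = 2μt, so t = d/(2μ) = 0.939570 / (2 × 5.2 × 10^-8) = 9.03 million years.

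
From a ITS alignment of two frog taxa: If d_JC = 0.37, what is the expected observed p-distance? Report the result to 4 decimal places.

0.2921

p = (3/4)(1 − e^(−4d/3)) = 0.75 × (1 − e^(-0.493333)) = 0.75 × (1 − 0.610588) = 0.292059.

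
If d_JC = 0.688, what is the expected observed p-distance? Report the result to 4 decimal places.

0.4503

p = (3/4)(1 − e^(−4d/3)) = 0.75 × (1 − e^(-0.917333)) = 0.75 × (1 − 0.399583) = 0.450313.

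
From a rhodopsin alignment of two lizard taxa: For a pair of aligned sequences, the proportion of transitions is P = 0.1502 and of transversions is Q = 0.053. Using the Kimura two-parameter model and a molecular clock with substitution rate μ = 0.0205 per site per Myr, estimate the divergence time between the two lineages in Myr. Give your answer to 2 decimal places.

Under the Kimura two-parameter model, d = −½ ln(1 − 2P − Q) − ¼ ln(1 − 2Q).
1 − 2P − Q = 0.6466, giving −½ ln(0.6466) = 0.218014.
1 − 2Q = 0.894, giving −¼ ln(0.894) = 0.028012.
d = 0.218014 + 0.028012 = 0.246026.
Under a molecular clock d = 2μt, so t = d/(2μ) = 0.246026 / (2 × 0.0205) = 6.00 Myr.

6.00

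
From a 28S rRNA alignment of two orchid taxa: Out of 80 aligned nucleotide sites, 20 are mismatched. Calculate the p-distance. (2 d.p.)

0.25

p = 20/80 = 0.25.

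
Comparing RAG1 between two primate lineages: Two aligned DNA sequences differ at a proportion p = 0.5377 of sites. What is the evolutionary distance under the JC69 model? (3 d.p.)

0.947

d = −(3/4) ln(1 − 4p/3) = −0.75 ln(1 − 0.716933) = −0.75 ln(0.283067)
  = −0.75 × (-1.262072) = 0.946554 substitutions/site.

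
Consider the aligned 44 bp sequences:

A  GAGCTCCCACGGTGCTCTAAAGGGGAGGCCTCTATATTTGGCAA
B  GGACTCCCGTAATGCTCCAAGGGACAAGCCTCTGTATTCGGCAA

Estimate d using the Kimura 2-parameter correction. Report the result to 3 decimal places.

Of 44 sites, 12 differences are transitions and 1 are transversions, so P = 12/44 ≈ 0.272727 and Q = 1/44 ≈ 0.022727.
Under the Kimura two-parameter model, d = −½ ln(1 − 2P − Q) − ¼ ln(1 − 2Q).
1 − 2P − Q = 0.431819, giving −½ ln(0.431819) = 0.419874.
1 − 2Q = 0.954546, giving −¼ ln(0.954546) = 0.011630.
d = 0.419874 + 0.011630 = 0.431504.

0.432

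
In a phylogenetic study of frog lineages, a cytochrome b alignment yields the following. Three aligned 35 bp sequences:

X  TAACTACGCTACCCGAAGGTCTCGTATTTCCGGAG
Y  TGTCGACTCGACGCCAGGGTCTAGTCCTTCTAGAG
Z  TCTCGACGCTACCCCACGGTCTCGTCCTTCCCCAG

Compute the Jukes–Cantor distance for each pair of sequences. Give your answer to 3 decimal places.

d(X,Y) = 0.513, d(X,Z) = 0.315, d(Y,Z) = 0.315

X–Y: 13/35 sites differ → p ≈ 0.371429, d = −0.75 ln(1 − 0.495239) = 0.512753 ≈ 0.513.
X–Z: 9/35 sites differ → p ≈ 0.257143, d = −0.75 ln(1 − 0.342857) = 0.314890 ≈ 0.315.
Y–Z: 9/35 sites differ → p ≈ 0.257143, d = −0.75 ln(1 − 0.342857) = 0.314890 ≈ 0.315.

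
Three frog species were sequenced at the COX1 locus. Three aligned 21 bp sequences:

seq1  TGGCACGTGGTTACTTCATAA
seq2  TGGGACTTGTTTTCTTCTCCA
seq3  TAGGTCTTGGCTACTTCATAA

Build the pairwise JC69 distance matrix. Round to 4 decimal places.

seq1–seq2: 7/21 sites differ → p ≈ 0.333333, d = −0.75 ln(1 − 0.444444) = 0.440839 ≈ 0.4408.
seq1–seq3: 5/21 sites differ → p ≈ 0.238095, d = −0.75 ln(1 − 0.31746) = 0.286451 ≈ 0.2865.
seq2–seq3: 8/21 sites differ → p ≈ 0.380952, d = −0.75 ln(1 − 0.507936) = 0.531860 ≈ 0.5319.

d(seq1,seq2) = 0.4408, d(seq1,seq3) = 0.2865, d(seq2,seq3) = 0.5319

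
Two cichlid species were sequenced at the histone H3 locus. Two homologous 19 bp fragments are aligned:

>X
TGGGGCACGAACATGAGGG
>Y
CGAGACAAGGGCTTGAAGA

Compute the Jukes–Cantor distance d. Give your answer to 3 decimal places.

0.749

The sequences differ at 9 of 19 sites (1, 3, 5, 8, 10, 11, 13, 17, 19), so p = 9/19 ≈ 0.473684.
d = −(3/4) ln(1 − 4p/3) = −0.75 ln(1 − 0.631579) = −0.75 ln(0.368421)
  = −0.75 × (-0.998529) = 0.748897 substitutions/site.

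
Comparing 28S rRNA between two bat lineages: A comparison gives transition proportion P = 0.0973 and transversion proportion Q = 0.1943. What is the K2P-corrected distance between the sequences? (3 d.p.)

Under the Kimura two-parameter model, d = −½ ln(1 − 2P − Q) − ¼ ln(1 − 2Q).
1 − 2P − Q = 0.6111, giving −½ ln(0.6111) = 0.246247.
1 − 2Q = 0.6114, giving −¼ ln(0.6114) = 0.123001.
d = 0.246247 + 0.123001 = 0.369248.

0.369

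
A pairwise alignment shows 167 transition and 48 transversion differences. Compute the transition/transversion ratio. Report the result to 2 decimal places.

R = 167/48 = 3.479166… ≈ 3.48 (to 2 d.p.).

3.48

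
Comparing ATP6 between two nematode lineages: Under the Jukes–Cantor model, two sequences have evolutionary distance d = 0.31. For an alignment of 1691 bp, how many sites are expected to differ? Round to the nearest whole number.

429

Invert JC69: p = (3/4)(1 − e^(−4d/3)) = 0.75 × (1 − e^(-0.413333)) = 0.75 × (1 − 0.661442) = 0.253919.
Expected differing sites = pL ≈ 0.253919 × 1691 = 429.377029 ≈ 429.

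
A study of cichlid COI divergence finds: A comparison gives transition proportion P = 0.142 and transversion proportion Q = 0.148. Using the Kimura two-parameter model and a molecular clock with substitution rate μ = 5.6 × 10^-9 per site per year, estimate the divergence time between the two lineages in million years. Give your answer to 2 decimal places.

Under the Kimura two-parameter model, d = −½ ln(1 − 2P − Q) − ¼ ln(1 − 2Q).
1 − 2P − Q = 0.568, giving −½ ln(0.568) = 0.282817.
1 − 2Q = 0.704, giving −¼ ln(0.704) = 0.087744.
d = 0.282817 + 0.087744 = 0.370561.
Under a molecular clock d = 2μt, so t = d/(2μ) = 0.370561 / (2 × 5.6 × 10^-9) = 33.09 million years.

33.09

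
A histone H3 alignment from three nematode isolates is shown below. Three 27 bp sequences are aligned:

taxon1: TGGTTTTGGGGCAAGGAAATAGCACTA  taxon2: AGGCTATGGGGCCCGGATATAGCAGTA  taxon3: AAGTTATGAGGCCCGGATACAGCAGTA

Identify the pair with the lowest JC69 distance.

taxon1–taxon2: 7/27 differ, p = 0.259, d = 0.318.
taxon1–taxon3: 9/27 differ, p = 0.333, d = 0.441.
taxon2–taxon3: 4/27 differ, p = 0.148, d = 0.165.
The smallest distance is between taxon2 and taxon3.

taxon2 and taxon3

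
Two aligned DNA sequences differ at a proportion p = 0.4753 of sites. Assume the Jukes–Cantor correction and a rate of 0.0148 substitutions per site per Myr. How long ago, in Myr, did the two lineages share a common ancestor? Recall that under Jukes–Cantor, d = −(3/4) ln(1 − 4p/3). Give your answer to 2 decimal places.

25.45

d = −(3/4) ln(1 − 4p/3) = −0.75 ln(1 − 0.633733) = −0.75 ln(0.366267)
  = −0.75 × (-1.004393) = 0.753295 substitutions/site.
Under a molecular clock d = 2μt, so t = d/(2μ) = 0.753295 / (2 × 0.0148) = 25.45 Myr.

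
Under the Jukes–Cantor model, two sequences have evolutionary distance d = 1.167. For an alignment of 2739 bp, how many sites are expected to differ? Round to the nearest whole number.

1621

Invert JC69: p = (3/4)(1 − e^(−4d/3)) = 0.75 × (1 − e^(-1.556)) = 0.75 × (1 − 0.210978) = 0.591767.
Expected differing sites = pL ≈ 0.591767 × 2739 = 1620.849813 ≈ 1621.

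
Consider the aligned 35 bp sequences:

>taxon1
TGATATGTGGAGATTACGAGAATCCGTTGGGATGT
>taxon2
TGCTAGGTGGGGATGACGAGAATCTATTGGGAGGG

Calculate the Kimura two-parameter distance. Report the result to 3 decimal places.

Of 35 sites, 3 differences are transitions and 5 are transversions, so P = 3/35 ≈ 0.085714 and Q = 5/35 ≈ 0.142857.
Under the Kimura two-parameter model, d = −½ ln(1 − 2P − Q) − ¼ ln(1 − 2Q).
1 − 2P − Q = 0.685715, giving −½ ln(0.685715) = 0.188647.
1 − 2Q = 0.714286, giving −¼ ln(0.714286) = 0.084118.
d = 0.188647 + 0.084118 = 0.272765.

0.273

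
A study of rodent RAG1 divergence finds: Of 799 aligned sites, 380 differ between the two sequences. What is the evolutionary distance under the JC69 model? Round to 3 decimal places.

p = 380/799 ≈ 0.475594.
d = −(3/4) ln(1 − 4p/3) = −0.75 ln(1 − 0.634125) = −0.75 ln(0.365875)
  = −0.75 × (-1.005464) = 0.754098 substitutions/site.

0.754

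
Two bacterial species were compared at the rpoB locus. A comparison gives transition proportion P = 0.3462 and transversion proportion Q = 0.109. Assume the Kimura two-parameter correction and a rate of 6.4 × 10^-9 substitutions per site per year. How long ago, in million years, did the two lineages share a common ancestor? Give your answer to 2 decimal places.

67.95

Under the Kimura two-parameter model, d = −½ ln(1 − 2P − Q) − ¼ ln(1 − 2Q).
1 − 2P − Q = 0.1986, giving −½ ln(0.1986) = 0.808231.
1 − 2Q = 0.782, giving −¼ ln(0.782) = 0.061475.
d = 0.808231 + 0.061475 = 0.869706.
Under a molecular clock d = 2μt, so t = d/(2μ) = 0.869706 / (2 × 6.4 × 10^-9) = 67.95 million years.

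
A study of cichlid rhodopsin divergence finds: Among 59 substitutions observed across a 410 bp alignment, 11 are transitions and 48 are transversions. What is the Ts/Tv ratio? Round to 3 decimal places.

R = 11/48 = 0.229166… ≈ 0.229 (to 3 d.p.).

0.229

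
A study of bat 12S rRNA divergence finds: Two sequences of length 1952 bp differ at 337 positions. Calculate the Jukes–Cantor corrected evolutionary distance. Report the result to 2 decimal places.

p = 337/1952 ≈ 0.172643.
d = −(3/4) ln(1 − 4p/3) = −0.75 ln(1 − 0.230191) = −0.75 ln(0.769809)
  = −0.75 × (-0.261613) = 0.196210 substitutions/site.

0.20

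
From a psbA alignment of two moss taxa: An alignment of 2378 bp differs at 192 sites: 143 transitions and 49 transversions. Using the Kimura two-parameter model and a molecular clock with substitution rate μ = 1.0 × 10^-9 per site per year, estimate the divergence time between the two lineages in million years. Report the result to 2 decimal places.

43.22

P = 143/2378 ≈ 0.060135 and Q = 49/2378 ≈ 0.020606.
Under the Kimura two-parameter model, d = −½ ln(1 − 2P − Q) − ¼ ln(1 − 2Q).
1 − 2P − Q = 0.859124, giving −½ ln(0.859124) = 0.075921.
1 − 2Q = 0.958788, giving −¼ ln(0.958788) = 0.010521.
d = 0.075921 + 0.010521 = 0.086442.
Under a molecular clock d = 2μt, so t = d/(2μ) = 0.086442 / (2 × 1.0 × 10^-9) = 43.22 million years.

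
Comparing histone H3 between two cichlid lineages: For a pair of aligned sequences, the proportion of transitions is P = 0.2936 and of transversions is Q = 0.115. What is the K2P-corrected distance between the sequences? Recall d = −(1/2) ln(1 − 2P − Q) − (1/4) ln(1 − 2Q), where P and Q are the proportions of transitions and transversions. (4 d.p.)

Under the Kimura two-parameter model, d = −½ ln(1 − 2P − Q) − ¼ ln(1 − 2Q).
1 − 2P − Q = 0.2978, giving −½ ln(0.2978) = 0.605667.
1 − 2Q = 0.77, giving −¼ ln(0.77) = 0.065341.
d = 0.605667 + 0.065341 = 0.671008.

0.6710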